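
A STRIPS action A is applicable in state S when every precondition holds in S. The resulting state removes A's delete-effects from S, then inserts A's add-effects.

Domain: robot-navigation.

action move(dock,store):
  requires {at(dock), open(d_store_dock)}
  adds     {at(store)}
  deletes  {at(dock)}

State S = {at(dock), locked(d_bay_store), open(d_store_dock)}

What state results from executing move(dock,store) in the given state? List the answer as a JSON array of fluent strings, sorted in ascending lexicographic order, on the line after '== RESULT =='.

Progress:
  pre ⊆ S: {at(dock), open(d_store_dock)} ⊆ S  — applicable
  S \ del = {locked(d_bay_store), open(d_store_dock)}
  ∪ add   = {at(store), locked(d_bay_store), open(d_store_dock)}

== RESULT ==
["at(store)", "locked(d_bay_store)", "open(d_store_dock)"]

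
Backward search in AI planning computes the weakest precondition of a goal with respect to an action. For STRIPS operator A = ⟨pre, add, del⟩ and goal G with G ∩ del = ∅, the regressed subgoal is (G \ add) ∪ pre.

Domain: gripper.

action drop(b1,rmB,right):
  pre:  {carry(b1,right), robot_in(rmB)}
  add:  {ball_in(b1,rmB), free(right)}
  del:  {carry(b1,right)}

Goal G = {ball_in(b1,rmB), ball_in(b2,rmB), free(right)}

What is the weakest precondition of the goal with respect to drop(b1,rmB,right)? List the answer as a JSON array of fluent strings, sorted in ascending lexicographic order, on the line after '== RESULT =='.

Regress:
  G ∩ del = {}  (empty — regression defined)
  G \ add = {ball_in(b1,rmB), ball_in(b2,rmB), free(right)} \ {ball_in(b1,rmB), free(right)} = {ball_in(b2,rmB)}
  ∪ pre   = {ball_in(b2,rmB)} ∪ {carry(b1,right), robot_in(rmB)}
          = {ball_in(b2,rmB), carry(b1,right), robot_in(rmB)}

== RESULT ==
["ball_in(b2,rmB)", "carry(b1,right)", "robot_in(rmB)"]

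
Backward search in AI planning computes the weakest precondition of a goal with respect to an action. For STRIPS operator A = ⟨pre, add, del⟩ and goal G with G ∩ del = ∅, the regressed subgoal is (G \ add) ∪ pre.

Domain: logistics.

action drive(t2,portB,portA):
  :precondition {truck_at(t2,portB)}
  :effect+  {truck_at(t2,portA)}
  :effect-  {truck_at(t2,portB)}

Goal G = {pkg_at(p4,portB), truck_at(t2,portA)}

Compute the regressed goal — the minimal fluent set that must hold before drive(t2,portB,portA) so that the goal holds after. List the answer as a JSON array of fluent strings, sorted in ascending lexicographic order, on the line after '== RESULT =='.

Regress:
  G ∩ del = {}  (empty — regression defined)
  G \ add = {pkg_at(p4,portB), truck_at(t2,portA)} \ {truck_at(t2,portA)} = {pkg_at(p4,portB)}
  ∪ pre   = {pkg_at(p4,portB)} ∪ {truck_at(t2,portB)}
          = {pkg_at(p4,portB), truck_at(t2,portB)}

== RESULT ==
["pkg_at(p4,portB)", "truck_at(t2,portB)"]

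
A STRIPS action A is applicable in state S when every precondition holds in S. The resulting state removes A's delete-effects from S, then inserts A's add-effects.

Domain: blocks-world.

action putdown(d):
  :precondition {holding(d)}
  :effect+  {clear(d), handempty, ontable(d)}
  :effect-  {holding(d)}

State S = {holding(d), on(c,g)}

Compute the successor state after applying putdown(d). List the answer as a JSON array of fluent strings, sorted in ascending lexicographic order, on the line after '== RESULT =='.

Progress:
  pre ⊆ S: {holding(d)} ⊆ S  — applicable
  S \ del = {on(c,g)}
  ∪ add   = {clear(d), handempty, on(c,g), ontable(d)}

== RESULT ==
["clear(d)", "handempty", "on(c,g)", "ontable(d)"]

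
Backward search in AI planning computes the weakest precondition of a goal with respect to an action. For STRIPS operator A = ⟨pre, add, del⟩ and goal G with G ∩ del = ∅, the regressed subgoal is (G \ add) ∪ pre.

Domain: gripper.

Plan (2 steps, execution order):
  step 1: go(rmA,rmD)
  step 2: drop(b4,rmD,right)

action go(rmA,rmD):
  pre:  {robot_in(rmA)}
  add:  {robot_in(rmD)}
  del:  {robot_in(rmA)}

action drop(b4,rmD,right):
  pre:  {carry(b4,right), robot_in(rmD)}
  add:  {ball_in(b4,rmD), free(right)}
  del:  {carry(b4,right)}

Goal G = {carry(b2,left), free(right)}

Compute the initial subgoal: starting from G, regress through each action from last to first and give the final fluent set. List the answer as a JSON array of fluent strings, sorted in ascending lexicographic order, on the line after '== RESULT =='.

Work backward from the goal:
  through step 2 (drop(b4,rmD,right)): drop {free(right)}, keep {carry(b2,left)}, require {carry(b4,right), robot_in(rmD)}
    → {carry(b2,left), carry(b4,right), robot_in(rmD)}
  through step 1 (go(rmA,rmD)): drop {robot_in(rmD)}, keep {carry(b2,left), carry(b4,right)}, require {robot_in(rmA)}
    → {carry(b2,left), carry(b4,right), robot_in(rmA)}

== RESULT ==
["carry(b2,left)", "carry(b4,right)", "robot_in(rmA)"]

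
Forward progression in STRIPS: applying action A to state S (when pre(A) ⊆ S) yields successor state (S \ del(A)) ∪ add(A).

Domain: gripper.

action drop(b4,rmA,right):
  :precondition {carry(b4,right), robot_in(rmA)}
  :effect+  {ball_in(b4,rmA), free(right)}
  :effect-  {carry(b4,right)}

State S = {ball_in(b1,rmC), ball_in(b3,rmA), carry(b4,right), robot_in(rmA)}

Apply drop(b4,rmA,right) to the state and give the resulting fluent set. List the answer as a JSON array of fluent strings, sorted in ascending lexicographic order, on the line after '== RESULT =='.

Progress:
  pre ⊆ S: {carry(b4,right), robot_in(rmA)} ⊆ S  — applicable
  S \ del = {ball_in(b1,rmC), ball_in(b3,rmA), robot_in(rmA)}
  ∪ add   = {ball_in(b1,rmC), ball_in(b3,rmA), ball_in(b4,rmA), free(right), robot_in(rmA)}

== RESULT ==
["ball_in(b1,rmC)", "ball_in(b3,rmA)", "ball_in(b4,rmA)", "free(right)", "robot_in(rmA)"]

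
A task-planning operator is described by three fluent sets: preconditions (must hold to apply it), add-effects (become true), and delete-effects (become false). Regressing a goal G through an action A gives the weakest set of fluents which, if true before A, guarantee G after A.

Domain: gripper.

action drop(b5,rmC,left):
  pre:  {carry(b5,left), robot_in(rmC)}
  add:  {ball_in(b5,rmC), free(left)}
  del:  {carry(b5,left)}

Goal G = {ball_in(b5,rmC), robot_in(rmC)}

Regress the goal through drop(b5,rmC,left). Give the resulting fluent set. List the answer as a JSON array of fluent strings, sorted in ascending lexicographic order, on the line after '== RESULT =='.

Regress:
  G ∩ del = {}  (empty — regression defined)
  G \ add = {ball_in(b5,rmC), robot_in(rmC)} \ {ball_in(b5,rmC), free(left)} = {robot_in(rmC)}
  ∪ pre   = {robot_in(rmC)} ∪ {carry(b5,left), robot_in(rmC)}
          = {carry(b5,left), robot_in(rmC)}

== RESULT ==
["carry(b5,left)", "robot_in(rmC)"]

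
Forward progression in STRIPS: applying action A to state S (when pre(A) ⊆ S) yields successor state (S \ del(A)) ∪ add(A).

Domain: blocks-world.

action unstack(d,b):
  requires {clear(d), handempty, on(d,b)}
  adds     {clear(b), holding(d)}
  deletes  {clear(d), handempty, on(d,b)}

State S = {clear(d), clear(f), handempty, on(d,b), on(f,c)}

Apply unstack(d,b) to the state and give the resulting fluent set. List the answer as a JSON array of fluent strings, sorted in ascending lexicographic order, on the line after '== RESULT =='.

Progress:
  pre ⊆ S: {clear(d), handempty, on(d,b)} ⊆ S  — applicable
  S \ del = {clear(f), on(f,c)}
  ∪ add   = {clear(b), clear(f), holding(d), on(f,c)}

== RESULT ==
["clear(b)", "clear(f)", "holding(d)", "on(f,c)"]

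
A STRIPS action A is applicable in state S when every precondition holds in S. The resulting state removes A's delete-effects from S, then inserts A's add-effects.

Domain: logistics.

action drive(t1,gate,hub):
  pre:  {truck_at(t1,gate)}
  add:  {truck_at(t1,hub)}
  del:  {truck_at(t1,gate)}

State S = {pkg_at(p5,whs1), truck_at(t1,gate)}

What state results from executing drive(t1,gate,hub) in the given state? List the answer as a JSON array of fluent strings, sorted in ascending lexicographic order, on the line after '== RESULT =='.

Compute (S \ del) ∪ add:
  pre ⊆ S: {truck_at(t1,gate)} ⊆ S  — applicable
  S \ del = {pkg_at(p5,whs1)}
  ∪ add   = {pkg_at(p5,whs1), truck_at(t1,hub)}

== RESULT ==
["pkg_at(p5,whs1)", "truck_at(t1,hub)"]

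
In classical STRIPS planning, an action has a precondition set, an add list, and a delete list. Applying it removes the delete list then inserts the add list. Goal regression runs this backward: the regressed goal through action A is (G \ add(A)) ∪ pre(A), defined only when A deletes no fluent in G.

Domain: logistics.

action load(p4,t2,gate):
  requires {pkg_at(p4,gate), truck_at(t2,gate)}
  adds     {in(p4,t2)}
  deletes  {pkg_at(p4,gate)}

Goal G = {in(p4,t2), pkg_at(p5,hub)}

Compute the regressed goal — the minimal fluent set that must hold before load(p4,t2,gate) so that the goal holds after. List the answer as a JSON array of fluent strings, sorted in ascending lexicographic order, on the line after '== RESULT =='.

Regress:
  G ∩ del = {}  (empty — regression defined)
  G \ add = {in(p4,t2), pkg_at(p5,hub)} \ {in(p4,t2)} = {pkg_at(p5,hub)}
  ∪ pre   = {pkg_at(p5,hub)} ∪ {pkg_at(p4,gate), truck_at(t2,gate)}
          = {pkg_at(p4,gate), pkg_at(p5,hub), truck_at(t2,gate)}

== RESULT ==
["pkg_at(p4,gate)", "pkg_at(p5,hub)", "truck_at(t2,gate)"]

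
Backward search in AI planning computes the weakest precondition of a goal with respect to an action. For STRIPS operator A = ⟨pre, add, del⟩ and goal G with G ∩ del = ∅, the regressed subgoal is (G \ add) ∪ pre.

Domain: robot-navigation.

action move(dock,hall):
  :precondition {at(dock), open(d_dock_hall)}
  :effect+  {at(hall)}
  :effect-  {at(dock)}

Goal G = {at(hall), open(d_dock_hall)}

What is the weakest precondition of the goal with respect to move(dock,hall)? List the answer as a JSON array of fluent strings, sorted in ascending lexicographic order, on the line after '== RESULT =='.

Compute (G \ add) ∪ pre:
  G ∩ del = {}  (empty — regression defined)
  G \ add = {at(hall), open(d_dock_hall)} \ {at(hall)} = {open(d_dock_hall)}
  ∪ pre   = {open(d_dock_hall)} ∪ {at(dock), open(d_dock_hall)}
          = {at(dock), open(d_dock_hall)}

== RESULT ==
["at(dock)", "open(d_dock_hall)"]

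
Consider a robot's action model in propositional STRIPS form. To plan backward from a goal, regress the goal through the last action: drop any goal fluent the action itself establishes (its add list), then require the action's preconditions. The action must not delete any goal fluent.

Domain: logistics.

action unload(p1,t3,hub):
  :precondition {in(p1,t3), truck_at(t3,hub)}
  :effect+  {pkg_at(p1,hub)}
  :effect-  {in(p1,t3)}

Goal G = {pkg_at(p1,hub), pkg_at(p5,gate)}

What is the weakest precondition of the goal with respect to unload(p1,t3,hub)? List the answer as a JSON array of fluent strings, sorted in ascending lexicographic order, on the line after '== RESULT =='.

Regress:
  G ∩ del = {}  (empty — regression defined)
  G \ add = {pkg_at(p1,hub), pkg_at(p5,gate)} \ {pkg_at(p1,hub)} = {pkg_at(p5,gate)}
  ∪ pre   = {pkg_at(p5,gate)} ∪ {in(p1,t3), truck_at(t3,hub)}
          = {in(p1,t3), pkg_at(p5,gate), truck_at(t3,hub)}

== RESULT ==
["in(p1,t3)", "pkg_at(p5,gate)", "truck_at(t3,hub)"]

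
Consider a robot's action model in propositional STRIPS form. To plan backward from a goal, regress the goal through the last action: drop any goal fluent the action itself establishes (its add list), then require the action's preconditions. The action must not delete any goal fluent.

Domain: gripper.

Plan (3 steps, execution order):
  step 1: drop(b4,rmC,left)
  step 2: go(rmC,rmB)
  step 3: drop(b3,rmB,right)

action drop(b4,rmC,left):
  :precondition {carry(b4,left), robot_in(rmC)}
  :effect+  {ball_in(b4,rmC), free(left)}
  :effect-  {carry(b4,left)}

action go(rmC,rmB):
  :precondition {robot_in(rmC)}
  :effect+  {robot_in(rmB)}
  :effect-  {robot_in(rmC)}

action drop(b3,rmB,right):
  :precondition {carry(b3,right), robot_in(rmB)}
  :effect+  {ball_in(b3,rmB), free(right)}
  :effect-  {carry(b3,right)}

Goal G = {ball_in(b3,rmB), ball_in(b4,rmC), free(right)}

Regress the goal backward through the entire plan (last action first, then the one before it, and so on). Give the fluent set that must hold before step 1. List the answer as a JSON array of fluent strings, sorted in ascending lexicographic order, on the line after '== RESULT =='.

Regress step by step:
  through step 3 (drop(b3,rmB,right)): drop {ball_in(b3,rmB), free(right)}, keep {ball_in(b4,rmC)}, require {carry(b3,right), robot_in(rmB)}
    → {ball_in(b4,rmC), carry(b3,right), robot_in(rmB)}
  through step 2 (go(rmC,rmB)): drop {robot_in(rmB)}, keep {ball_in(b4,rmC), carry(b3,right)}, require {robot_in(rmC)}
    → {ball_in(b4,rmC), carry(b3,right), robot_in(rmC)}
  through step 1 (drop(b4,rmC,left)): drop {ball_in(b4,rmC)}, keep {carry(b3,right), robot_in(rmC)}, require {carry(b4,left), robot_in(rmC)}
    → {carry(b3,right), carry(b4,left), robot_in(rmC)}

== RESULT ==
["carry(b3,right)", "carry(b4,left)", "robot_in(rmC)"]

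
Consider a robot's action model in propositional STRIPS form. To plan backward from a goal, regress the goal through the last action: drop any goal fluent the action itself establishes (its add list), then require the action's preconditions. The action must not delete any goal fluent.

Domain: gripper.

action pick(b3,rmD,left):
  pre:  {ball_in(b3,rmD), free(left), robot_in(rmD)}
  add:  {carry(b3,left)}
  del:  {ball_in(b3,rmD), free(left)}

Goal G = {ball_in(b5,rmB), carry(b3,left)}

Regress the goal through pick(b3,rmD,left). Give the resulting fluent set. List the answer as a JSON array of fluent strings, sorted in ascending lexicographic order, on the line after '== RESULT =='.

Compute (G \ add) ∪ pre:
  G ∩ del = {}  (empty — regression defined)
  G \ add = {ball_in(b5,rmB), carry(b3,left)} \ {carry(b3,left)} = {ball_in(b5,rmB)}
  ∪ pre   = {ball_in(b5,rmB)} ∪ {ball_in(b3,rmD), free(left), robot_in(rmD)}
          = {ball_in(b3,rmD), ball_in(b5,rmB), free(left), robot_in(rmD)}

== RESULT ==
["ball_in(b3,rmD)", "ball_in(b5,rmB)", "free(left)", "robot_in(rmD)"]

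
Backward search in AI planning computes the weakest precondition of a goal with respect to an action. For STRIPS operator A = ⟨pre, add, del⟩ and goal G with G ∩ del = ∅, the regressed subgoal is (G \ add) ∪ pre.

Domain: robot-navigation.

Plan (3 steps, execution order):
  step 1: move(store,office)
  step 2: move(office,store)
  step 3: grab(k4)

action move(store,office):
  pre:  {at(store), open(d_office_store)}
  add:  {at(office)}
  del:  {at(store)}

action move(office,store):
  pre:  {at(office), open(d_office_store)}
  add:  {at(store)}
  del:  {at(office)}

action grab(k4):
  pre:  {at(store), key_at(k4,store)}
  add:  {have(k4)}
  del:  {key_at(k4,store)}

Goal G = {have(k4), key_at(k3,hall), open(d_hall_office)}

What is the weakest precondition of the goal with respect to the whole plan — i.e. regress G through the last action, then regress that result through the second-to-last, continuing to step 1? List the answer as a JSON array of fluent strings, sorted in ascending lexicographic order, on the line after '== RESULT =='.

Work backward from the goal:
  through step 3 (grab(k4)): drop {have(k4)}, keep {key_at(k3,hall), open(d_hall_office)}, require {at(store), key_at(k4,store)}
    → {at(store), key_at(k3,hall), key_at(k4,store), open(d_hall_office)}
  through step 2 (move(office,store)): drop {at(store)}, keep {key_at(k3,hall), key_at(k4,store), open(d_hall_office)}, require {at(office), open(d_office_store)}
    → {at(office), key_at(k3,hall), key_at(k4,store), open(d_hall_office), open(d_office_store)}
  through step 1 (move(store,office)): drop {at(office)}, keep {key_at(k3,hall), key_at(k4,store), open(d_hall_office), open(d_office_store)}, require {at(store), open(d_office_store)}
    → {at(store), key_at(k3,hall), key_at(k4,store), open(d_hall_office), open(d_office_store)}

== RESULT ==
["at(store)", "key_at(k3,hall)", "key_at(k4,store)", "open(d_hall_office)", "open(d_office_store)"]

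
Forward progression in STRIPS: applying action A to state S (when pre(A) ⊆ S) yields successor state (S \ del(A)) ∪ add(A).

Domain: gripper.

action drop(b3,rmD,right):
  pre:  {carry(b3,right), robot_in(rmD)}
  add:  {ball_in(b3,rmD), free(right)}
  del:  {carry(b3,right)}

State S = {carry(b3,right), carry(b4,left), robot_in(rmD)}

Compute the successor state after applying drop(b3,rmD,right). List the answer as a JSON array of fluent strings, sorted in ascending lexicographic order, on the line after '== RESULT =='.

Progress:
  pre ⊆ S: {carry(b3,right), robot_in(rmD)} ⊆ S  — applicable
  S \ del = {carry(b4,left), robot_in(rmD)}
  ∪ add   = {ball_in(b3,rmD), carry(b4,left), free(right), robot_in(rmD)}

== RESULT ==
["ball_in(b3,rmD)", "carry(b4,left)", "free(right)", "robot_in(rmD)"]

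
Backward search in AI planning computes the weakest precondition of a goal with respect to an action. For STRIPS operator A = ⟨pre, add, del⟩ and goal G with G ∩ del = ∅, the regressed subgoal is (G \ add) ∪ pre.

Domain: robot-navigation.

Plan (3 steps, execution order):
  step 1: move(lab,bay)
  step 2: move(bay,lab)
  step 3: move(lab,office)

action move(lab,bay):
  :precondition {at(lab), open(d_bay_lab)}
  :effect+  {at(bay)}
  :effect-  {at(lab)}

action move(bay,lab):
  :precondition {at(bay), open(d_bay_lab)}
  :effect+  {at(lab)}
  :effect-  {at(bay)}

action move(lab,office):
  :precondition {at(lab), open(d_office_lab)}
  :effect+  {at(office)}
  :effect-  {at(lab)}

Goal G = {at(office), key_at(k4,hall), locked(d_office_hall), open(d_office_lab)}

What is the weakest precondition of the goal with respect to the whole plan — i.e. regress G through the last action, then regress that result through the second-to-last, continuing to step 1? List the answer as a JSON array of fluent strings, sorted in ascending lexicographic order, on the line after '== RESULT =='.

Work backward from the goal:
  through step 3 (move(lab,office)): drop {at(office)}, keep {key_at(k4,hall), locked(d_office_hall), open(d_office_lab)}, require {at(lab), open(d_office_lab)}
    → {at(lab), key_at(k4,hall), locked(d_office_hall), open(d_office_lab)}
  through step 2 (move(bay,lab)): drop {at(lab)}, keep {key_at(k4,hall), locked(d_office_hall), open(d_office_lab)}, require {at(bay), open(d_bay_lab)}
    → {at(bay), key_at(k4,hall), locked(d_office_hall), open(d_bay_lab), open(d_office_lab)}
  through step 1 (move(lab,bay)): drop {at(bay)}, keep {key_at(k4,hall), locked(d_office_hall), open(d_bay_lab), open(d_office_lab)}, require {at(lab), open(d_bay_lab)}
    → {at(lab), key_at(k4,hall), locked(d_office_hall), open(d_bay_lab), open(d_office_lab)}

== RESULT ==
["at(lab)", "key_at(k4,hall)", "locked(d_office_hall)", "open(d_bay_lab)", "open(d_office_lab)"]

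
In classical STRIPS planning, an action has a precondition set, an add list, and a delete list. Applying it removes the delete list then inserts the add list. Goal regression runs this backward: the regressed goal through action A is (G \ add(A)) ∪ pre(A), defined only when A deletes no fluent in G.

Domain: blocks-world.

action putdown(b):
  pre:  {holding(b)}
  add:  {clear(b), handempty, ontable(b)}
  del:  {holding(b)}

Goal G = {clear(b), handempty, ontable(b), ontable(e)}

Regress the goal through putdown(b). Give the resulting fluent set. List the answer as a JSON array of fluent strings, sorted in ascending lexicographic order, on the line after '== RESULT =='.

Regress:
  G ∩ del = {}  (empty — regression defined)
  G \ add = {clear(b), handempty, ontable(b), ontable(e)} \ {clear(b), handempty, ontable(b)} = {ontable(e)}
  ∪ pre   = {ontable(e)} ∪ {holding(b)}
          = {holding(b), ontable(e)}

== RESULT ==
["holding(b)", "ontable(e)"]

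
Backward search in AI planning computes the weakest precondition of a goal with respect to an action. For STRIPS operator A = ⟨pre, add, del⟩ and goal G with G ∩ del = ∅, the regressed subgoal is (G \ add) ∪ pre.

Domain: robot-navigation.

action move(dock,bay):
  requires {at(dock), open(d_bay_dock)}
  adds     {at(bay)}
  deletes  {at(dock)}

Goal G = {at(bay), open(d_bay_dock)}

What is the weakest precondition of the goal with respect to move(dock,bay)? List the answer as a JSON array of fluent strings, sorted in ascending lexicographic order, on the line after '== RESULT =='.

Compute (G \ add) ∪ pre:
  G ∩ del = {}  (empty — regression defined)
  G \ add = {at(bay), open(d_bay_dock)} \ {at(bay)} = {open(d_bay_dock)}
  ∪ pre   = {open(d_bay_dock)} ∪ {at(dock), open(d_bay_dock)}
          = {at(dock), open(d_bay_dock)}

== RESULT ==
["at(dock)", "open(d_bay_dock)"]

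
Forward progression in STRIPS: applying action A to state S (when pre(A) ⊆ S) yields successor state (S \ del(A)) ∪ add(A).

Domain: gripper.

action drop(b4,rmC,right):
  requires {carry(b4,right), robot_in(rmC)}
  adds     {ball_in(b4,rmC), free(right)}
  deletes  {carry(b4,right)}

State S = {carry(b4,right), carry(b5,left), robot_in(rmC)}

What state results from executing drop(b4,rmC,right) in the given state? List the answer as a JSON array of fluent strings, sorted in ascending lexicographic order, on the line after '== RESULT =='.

Progress:
  pre ⊆ S: {carry(b4,right), robot_in(rmC)} ⊆ S  — applicable
  S \ del = {carry(b5,left), robot_in(rmC)}
  ∪ add   = {ball_in(b4,rmC), carry(b5,left), free(right), robot_in(rmC)}

== RESULT ==
["ball_in(b4,rmC)", "carry(b5,left)", "free(right)", "robot_in(rmC)"]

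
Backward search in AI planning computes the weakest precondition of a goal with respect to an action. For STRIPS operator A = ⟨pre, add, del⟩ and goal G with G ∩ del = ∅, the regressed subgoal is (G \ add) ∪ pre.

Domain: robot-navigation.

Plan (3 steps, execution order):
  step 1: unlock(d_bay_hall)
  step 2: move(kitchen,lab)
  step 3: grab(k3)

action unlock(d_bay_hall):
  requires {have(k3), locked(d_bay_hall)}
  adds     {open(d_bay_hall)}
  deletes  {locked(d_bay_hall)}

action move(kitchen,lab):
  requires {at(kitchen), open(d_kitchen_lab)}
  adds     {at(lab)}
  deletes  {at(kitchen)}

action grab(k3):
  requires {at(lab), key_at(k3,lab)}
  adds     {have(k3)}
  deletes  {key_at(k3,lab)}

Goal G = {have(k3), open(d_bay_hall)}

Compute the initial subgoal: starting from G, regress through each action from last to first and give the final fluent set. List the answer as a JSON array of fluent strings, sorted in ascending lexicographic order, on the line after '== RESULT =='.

Work backward from the goal:
  through step 3 (grab(k3)): drop {have(k3)}, keep {open(d_bay_hall)}, require {at(lab), key_at(k3,lab)}
    → {at(lab), key_at(k3,lab), open(d_bay_hall)}
  through step 2 (move(kitchen,lab)): drop {at(lab)}, keep {key_at(k3,lab), open(d_bay_hall)}, require {at(kitchen), open(d_kitchen_lab)}
    → {at(kitchen), key_at(k3,lab), open(d_bay_hall), open(d_kitchen_lab)}
  through step 1 (unlock(d_bay_hall)): drop {open(d_bay_hall)}, keep {at(kitchen), key_at(k3,lab), open(d_kitchen_lab)}, require {have(k3), locked(d_bay_hall)}
    → {at(kitchen), have(k3), key_at(k3,lab), locked(d_bay_hall), open(d_kitchen_lab)}

== RESULT ==
["at(kitchen)", "have(k3)", "key_at(k3,lab)", "locked(d_bay_hall)", "open(d_kitchen_lab)"]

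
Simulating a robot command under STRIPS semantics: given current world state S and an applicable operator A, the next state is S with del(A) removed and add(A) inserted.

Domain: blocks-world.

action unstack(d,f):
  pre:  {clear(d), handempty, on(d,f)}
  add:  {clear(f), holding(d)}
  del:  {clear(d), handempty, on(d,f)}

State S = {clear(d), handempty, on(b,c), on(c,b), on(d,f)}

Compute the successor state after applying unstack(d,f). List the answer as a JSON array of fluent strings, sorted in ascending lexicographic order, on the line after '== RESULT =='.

Compute (S \ del) ∪ add:
  pre ⊆ S: {clear(d), handempty, on(d,f)} ⊆ S  — applicable
  S \ del = {on(b,c), on(c,b)}
  ∪ add   = {clear(f), holding(d), on(b,c), on(c,b)}

== RESULT ==
["clear(f)", "holding(d)", "on(b,c)", "on(c,b)"]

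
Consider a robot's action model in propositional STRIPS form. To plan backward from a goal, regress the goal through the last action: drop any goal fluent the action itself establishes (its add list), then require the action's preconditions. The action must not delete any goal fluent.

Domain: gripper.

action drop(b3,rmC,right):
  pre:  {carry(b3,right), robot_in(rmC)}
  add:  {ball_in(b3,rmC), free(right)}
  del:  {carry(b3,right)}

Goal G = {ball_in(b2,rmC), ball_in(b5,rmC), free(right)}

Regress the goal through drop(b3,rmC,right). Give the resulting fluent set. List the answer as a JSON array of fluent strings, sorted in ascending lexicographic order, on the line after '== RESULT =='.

Regress:
  G ∩ del = {}  (empty — regression defined)
  G \ add = {ball_in(b2,rmC), ball_in(b5,rmC), free(right)} \ {ball_in(b3,rmC), free(right)} = {ball_in(b2,rmC), ball_in(b5,rmC)}
  ∪ pre   = {ball_in(b2,rmC), ball_in(b5,rmC)} ∪ {carry(b3,right), robot_in(rmC)}
          = {ball_in(b2,rmC), ball_in(b5,rmC), carry(b3,right), robot_in(rmC)}

== RESULT ==
["ball_in(b2,rmC)", "ball_in(b5,rmC)", "carry(b3,right)", "robot_in(rmC)"]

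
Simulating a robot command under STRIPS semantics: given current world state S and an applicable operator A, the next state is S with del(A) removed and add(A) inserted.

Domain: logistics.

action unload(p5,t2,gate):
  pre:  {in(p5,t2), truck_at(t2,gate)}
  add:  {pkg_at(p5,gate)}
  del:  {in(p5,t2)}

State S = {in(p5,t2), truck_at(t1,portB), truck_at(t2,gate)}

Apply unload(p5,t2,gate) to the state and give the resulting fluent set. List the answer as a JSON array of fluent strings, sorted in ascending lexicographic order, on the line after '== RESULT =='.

Compute (S \ del) ∪ add:
  pre ⊆ S: {in(p5,t2), truck_at(t2,gate)} ⊆ S  — applicable
  S \ del = {truck_at(t1,portB), truck_at(t2,gate)}
  ∪ add   = {pkg_at(p5,gate), truck_at(t1,portB), truck_at(t2,gate)}

== RESULT ==
["pkg_at(p5,gate)", "truck_at(t1,portB)", "truck_at(t2,gate)"]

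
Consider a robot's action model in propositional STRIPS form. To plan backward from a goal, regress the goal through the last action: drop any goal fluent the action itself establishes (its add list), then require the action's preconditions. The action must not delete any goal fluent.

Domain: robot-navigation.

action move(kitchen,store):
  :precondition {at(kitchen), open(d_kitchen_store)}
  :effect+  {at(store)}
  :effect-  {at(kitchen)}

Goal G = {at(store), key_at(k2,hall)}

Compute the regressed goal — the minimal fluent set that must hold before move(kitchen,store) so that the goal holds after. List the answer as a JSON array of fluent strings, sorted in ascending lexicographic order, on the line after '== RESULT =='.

Regress:
  G ∩ del = {}  (empty — regression defined)
  G \ add = {at(store), key_at(k2,hall)} \ {at(store)} = {key_at(k2,hall)}
  ∪ pre   = {key_at(k2,hall)} ∪ {at(kitchen), open(d_kitchen_store)}
          = {at(kitchen), key_at(k2,hall), open(d_kitchen_store)}

== RESULT ==
["at(kitchen)", "key_at(k2,hall)", "open(d_kitchen_store)"]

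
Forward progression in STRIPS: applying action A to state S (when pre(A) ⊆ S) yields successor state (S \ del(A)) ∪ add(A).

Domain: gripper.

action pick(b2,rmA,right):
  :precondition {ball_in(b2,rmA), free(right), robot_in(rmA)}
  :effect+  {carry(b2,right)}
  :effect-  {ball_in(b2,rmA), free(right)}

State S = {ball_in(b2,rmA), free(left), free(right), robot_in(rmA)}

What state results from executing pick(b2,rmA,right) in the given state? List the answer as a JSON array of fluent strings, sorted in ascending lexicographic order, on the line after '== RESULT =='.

Compute (S \ del) ∪ add:
  pre ⊆ S: {ball_in(b2,rmA), free(right), robot_in(rmA)} ⊆ S  — applicable
  S \ del = {free(left), robot_in(rmA)}
  ∪ add   = {carry(b2,right), free(left), robot_in(rmA)}

== RESULT ==
["carry(b2,right)", "free(left)", "robot_in(rmA)"]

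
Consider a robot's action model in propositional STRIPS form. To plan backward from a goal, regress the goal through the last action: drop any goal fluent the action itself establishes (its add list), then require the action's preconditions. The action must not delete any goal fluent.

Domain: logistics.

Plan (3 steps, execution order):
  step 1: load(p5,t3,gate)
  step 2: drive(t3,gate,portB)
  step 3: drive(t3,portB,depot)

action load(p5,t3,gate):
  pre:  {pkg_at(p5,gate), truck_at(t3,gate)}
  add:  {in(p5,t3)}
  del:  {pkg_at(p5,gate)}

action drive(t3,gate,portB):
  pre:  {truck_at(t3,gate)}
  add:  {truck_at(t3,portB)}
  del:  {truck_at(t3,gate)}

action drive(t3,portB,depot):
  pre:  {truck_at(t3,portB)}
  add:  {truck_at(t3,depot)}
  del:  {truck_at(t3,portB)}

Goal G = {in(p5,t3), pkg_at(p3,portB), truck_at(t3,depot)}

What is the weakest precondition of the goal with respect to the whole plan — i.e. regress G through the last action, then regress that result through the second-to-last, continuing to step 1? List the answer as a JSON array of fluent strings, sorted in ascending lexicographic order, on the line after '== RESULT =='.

Work backward from the goal:
  through step 3 (drive(t3,portB,depot)): drop {truck_at(t3,depot)}, keep {in(p5,t3), pkg_at(p3,portB)}, require {truck_at(t3,portB)}
    → {in(p5,t3), pkg_at(p3,portB), truck_at(t3,portB)}
  through step 2 (drive(t3,gate,portB)): drop {truck_at(t3,portB)}, keep {in(p5,t3), pkg_at(p3,portB)}, require {truck_at(t3,gate)}
    → {in(p5,t3), pkg_at(p3,portB), truck_at(t3,gate)}
  through step 1 (load(p5,t3,gate)): drop {in(p5,t3)}, keep {pkg_at(p3,portB), truck_at(t3,gate)}, require {pkg_at(p5,gate), truck_at(t3,gate)}
    → {pkg_at(p3,portB), pkg_at(p5,gate), truck_at(t3,gate)}

== RESULT ==
["pkg_at(p3,portB)", "pkg_at(p5,gate)", "truck_at(t3,gate)"]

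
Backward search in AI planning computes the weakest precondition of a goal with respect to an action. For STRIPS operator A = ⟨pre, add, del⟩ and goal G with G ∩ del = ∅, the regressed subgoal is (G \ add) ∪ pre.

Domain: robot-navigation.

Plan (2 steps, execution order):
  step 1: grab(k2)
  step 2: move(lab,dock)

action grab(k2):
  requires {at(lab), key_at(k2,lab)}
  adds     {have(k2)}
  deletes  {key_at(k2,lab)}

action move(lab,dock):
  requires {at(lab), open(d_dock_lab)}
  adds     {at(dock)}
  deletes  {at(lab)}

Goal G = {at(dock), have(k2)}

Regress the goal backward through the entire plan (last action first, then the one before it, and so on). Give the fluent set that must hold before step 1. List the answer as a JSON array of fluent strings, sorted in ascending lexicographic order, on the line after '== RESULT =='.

Regress step by step:
  through step 2 (move(lab,dock)): drop {at(dock)}, keep {have(k2)}, require {at(lab), open(d_dock_lab)}
    → {at(lab), have(k2), open(d_dock_lab)}
  through step 1 (grab(k2)): drop {have(k2)}, keep {at(lab), open(d_dock_lab)}, require {at(lab), key_at(k2,lab)}
    → {at(lab), key_at(k2,lab), open(d_dock_lab)}

== RESULT ==
["at(lab)", "key_at(k2,lab)", "open(d_dock_lab)"]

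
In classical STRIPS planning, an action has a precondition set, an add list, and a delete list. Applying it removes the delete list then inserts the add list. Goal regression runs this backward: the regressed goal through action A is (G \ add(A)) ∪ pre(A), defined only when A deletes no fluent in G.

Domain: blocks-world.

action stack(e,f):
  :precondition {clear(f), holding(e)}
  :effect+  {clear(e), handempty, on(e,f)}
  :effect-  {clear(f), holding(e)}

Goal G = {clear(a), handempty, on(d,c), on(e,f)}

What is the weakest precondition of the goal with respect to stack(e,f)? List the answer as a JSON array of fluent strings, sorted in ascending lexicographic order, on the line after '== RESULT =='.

Compute (G \ add) ∪ pre:
  G ∩ del = {}  (empty — regression defined)
  G \ add = {clear(a), handempty, on(d,c), on(e,f)} \ {clear(e), handempty, on(e,f)} = {clear(a), on(d,c)}
  ∪ pre   = {clear(a), on(d,c)} ∪ {clear(f), holding(e)}
          = {clear(a), clear(f), holding(e), on(d,c)}

== RESULT ==
["clear(a)", "clear(f)", "holding(e)", "on(d,c)"]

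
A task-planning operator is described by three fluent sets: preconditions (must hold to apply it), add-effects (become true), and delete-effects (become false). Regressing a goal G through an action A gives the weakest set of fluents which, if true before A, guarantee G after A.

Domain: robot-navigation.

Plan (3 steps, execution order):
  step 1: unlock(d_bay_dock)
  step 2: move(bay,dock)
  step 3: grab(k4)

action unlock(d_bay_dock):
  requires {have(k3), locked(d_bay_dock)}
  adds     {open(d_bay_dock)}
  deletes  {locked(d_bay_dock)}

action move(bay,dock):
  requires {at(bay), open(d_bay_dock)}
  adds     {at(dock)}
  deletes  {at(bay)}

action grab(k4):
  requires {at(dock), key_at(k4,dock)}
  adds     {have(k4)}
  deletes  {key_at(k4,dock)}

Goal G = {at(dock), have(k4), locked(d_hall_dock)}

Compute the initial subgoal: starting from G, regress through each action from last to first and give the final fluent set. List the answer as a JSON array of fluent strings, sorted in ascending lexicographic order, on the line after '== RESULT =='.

Work backward from the goal:
  through step 3 (grab(k4)): drop {have(k4)}, keep {at(dock), locked(d_hall_dock)}, require {at(dock), key_at(k4,dock)}
    → {at(dock), key_at(k4,dock), locked(d_hall_dock)}
  through step 2 (move(bay,dock)): drop {at(dock)}, keep {key_at(k4,dock), locked(d_hall_dock)}, require {at(bay), open(d_bay_dock)}
    → {at(bay), key_at(k4,dock), locked(d_hall_dock), open(d_bay_dock)}
  through step 1 (unlock(d_bay_dock)): drop {open(d_bay_dock)}, keep {at(bay), key_at(k4,dock), locked(d_hall_dock)}, require {have(k3), locked(d_bay_dock)}
    → {at(bay), have(k3), key_at(k4,dock), locked(d_bay_dock), locked(d_hall_dock)}

== RESULT ==
["at(bay)", "have(k3)", "key_at(k4,dock)", "locked(d_bay_dock)", "locked(d_hall_dock)"]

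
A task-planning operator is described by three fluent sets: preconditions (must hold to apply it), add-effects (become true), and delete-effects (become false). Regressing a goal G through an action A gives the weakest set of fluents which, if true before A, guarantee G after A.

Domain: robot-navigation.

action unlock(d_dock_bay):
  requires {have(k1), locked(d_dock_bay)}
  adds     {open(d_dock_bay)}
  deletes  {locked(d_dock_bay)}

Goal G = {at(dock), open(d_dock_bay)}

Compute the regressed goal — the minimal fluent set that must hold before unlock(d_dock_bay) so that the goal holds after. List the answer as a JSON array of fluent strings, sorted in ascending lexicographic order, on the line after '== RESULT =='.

Regress:
  G ∩ del = {}  (empty — regression defined)
  G \ add = {at(dock), open(d_dock_bay)} \ {open(d_dock_bay)} = {at(dock)}
  ∪ pre   = {at(dock)} ∪ {have(k1), locked(d_dock_bay)}
          = {at(dock), have(k1), locked(d_dock_bay)}

== RESULT ==
["at(dock)", "have(k1)", "locked(d_dock_bay)"]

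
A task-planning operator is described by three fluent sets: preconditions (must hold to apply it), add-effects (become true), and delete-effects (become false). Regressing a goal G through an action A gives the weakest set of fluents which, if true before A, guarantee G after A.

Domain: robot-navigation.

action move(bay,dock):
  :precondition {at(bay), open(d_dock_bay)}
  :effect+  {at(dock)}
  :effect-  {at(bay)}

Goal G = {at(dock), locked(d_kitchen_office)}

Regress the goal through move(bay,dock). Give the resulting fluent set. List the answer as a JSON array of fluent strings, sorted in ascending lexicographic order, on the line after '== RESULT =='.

Compute (G \ add) ∪ pre:
  G ∩ del = {}  (empty — regression defined)
  G \ add = {at(dock), locked(d_kitchen_office)} \ {at(dock)} = {locked(d_kitchen_office)}
  ∪ pre   = {locked(d_kitchen_office)} ∪ {at(bay), open(d_dock_bay)}
          = {at(bay), locked(d_kitchen_office), open(d_dock_bay)}

== RESULT ==
["at(bay)", "locked(d_kitchen_office)", "open(d_dock_bay)"]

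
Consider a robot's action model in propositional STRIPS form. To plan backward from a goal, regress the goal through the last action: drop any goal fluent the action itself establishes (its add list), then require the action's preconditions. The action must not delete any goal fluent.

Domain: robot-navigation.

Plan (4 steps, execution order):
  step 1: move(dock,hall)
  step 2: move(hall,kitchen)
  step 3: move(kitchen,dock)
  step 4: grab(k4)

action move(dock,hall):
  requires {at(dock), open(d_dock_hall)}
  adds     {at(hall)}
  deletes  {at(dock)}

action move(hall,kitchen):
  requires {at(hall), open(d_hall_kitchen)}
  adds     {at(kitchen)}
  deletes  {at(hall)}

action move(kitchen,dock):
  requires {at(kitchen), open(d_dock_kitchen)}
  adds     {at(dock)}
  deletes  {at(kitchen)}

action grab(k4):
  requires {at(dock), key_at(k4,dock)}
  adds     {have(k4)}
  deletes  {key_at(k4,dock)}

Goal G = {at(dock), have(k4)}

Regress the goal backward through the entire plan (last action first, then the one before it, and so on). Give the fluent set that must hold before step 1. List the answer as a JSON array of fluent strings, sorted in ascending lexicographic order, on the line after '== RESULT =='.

Work backward from the goal:
  through step 4 (grab(k4)): drop {have(k4)}, keep {at(dock)}, require {at(dock), key_at(k4,dock)}
    → {at(dock), key_at(k4,dock)}
  through step 3 (move(kitchen,dock)): drop {at(dock)}, keep {key_at(k4,dock)}, require {at(kitchen), open(d_dock_kitchen)}
    → {at(kitchen), key_at(k4,dock), open(d_dock_kitchen)}
  through step 2 (move(hall,kitchen)): drop {at(kitchen)}, keep {key_at(k4,dock), open(d_dock_kitchen)}, require {at(hall), open(d_hall_kitchen)}
    → {at(hall), key_at(k4,dock), open(d_dock_kitchen), open(d_hall_kitchen)}
  through step 1 (move(dock,hall)): drop {at(hall)}, keep {key_at(k4,dock), open(d_dock_kitchen), open(d_hall_kitchen)}, require {at(dock), open(d_dock_hall)}
    → {at(dock), key_at(k4,dock), open(d_dock_hall), open(d_dock_kitchen), open(d_hall_kitchen)}

== RESULT ==
["at(dock)", "key_at(k4,dock)", "open(d_dock_hall)", "open(d_dock_kitchen)", "open(d_hall_kitchen)"]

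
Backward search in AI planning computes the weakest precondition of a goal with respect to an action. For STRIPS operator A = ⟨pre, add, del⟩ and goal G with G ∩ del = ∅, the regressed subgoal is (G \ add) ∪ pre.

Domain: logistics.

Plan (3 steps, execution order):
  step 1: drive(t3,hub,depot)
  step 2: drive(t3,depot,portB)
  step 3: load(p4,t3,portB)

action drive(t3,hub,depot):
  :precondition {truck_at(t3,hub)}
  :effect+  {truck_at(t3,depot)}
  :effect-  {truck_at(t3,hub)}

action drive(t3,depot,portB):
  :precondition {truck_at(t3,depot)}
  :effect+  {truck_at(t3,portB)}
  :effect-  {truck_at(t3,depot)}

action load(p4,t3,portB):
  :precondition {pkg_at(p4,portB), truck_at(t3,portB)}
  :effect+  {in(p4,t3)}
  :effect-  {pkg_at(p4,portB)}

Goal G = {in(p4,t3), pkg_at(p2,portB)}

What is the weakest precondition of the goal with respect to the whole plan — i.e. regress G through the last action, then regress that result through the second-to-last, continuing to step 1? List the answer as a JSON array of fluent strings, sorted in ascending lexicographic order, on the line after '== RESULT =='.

Regress step by step:
  through step 3 (load(p4,t3,portB)): drop {in(p4,t3)}, keep {pkg_at(p2,portB)}, require {pkg_at(p4,portB), truck_at(t3,portB)}
    → {pkg_at(p2,portB), pkg_at(p4,portB), truck_at(t3,portB)}
  through step 2 (drive(t3,depot,portB)): drop {truck_at(t3,portB)}, keep {pkg_at(p2,portB), pkg_at(p4,portB)}, require {truck_at(t3,depot)}
    → {pkg_at(p2,portB), pkg_at(p4,portB), truck_at(t3,depot)}
  through step 1 (drive(t3,hub,depot)): drop {truck_at(t3,depot)}, keep {pkg_at(p2,portB), pkg_at(p4,portB)}, require {truck_at(t3,hub)}
    → {pkg_at(p2,portB), pkg_at(p4,portB), truck_at(t3,hub)}

== RESULT ==
["pkg_at(p2,portB)", "pkg_at(p4,portB)", "truck_at(t3,hub)"]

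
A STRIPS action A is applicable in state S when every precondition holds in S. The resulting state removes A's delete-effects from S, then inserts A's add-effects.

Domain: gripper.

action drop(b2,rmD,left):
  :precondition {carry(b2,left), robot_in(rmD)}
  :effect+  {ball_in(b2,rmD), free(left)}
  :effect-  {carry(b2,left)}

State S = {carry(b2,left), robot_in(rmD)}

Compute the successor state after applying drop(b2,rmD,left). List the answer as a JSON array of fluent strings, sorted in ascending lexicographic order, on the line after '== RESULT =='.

Progress:
  pre ⊆ S: {carry(b2,left), robot_in(rmD)} ⊆ S  — applicable
  S \ del = {robot_in(rmD)}
  ∪ add   = {ball_in(b2,rmD), free(left), robot_in(rmD)}

== RESULT ==
["ball_in(b2,rmD)", "free(left)", "robot_in(rmD)"]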